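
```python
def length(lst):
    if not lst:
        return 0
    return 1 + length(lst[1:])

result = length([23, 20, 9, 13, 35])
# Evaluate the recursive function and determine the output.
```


length([23, 20, 9, 13, 35])
= 1 + length([20, 9, 13, 35])
= 1 + 1 + length([9, 13, 35])
= 1 + 1 + 1 + length([13, 35])
= 1 + 1 + 1 + 1 + length([35])
= 1 + 1 + 1 + 1 + 1 + length([])
= 1 + 1 + 1 + 1 + 1 + 0
= 5


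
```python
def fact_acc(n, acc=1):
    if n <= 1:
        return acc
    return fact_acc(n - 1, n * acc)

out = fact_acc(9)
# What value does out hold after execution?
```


fact_acc(9, 1)
= fact_acc(8, 9 * 1) = fact_acc(8, 9)
= fact_acc(7, 8 * 9) = fact_acc(7, 72)
= fact_acc(6, 7 * 72) = fact_acc(6, 504)
= fact_acc(5, 6 * 504) = fact_acc(5, 3024)
= fact_acc(4, 5 * 3024) = fact_acc(4, 15120)
= fact_acc(3, 4 * 15120) = fact_acc(3, 60480)
= fact_acc(2, 3 * 60480) = fact_acc(2, 181440)
= fact_acc(1, 2 * 181440) = fact_acc(1, 362880)
n <= 1, return acc = 362880


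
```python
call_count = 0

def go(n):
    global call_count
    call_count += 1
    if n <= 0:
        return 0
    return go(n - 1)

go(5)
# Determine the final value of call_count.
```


go(5) calls go(4) calls ... calls go(0)
Total calls: 5 + 1 (for base case) = 6


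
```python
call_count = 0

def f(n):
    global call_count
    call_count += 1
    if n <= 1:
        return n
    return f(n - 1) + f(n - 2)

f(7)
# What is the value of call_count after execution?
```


f(7) calls f(6) and f(5); each non-base call branches into two more.
Let C(k) = total number of calls made by f(k), including the call to f(k) itself.
Base cases: C(0) = 1, C(1) = 1
Recurrence: C(k) = 1 + C(k-1) + C(k-2)
  C(2) = 1 + C(1) + C(0) = 1 + 1 + 1 = 3
  C(3) = 1 + C(2) + C(1) = 1 + 3 + 1 = 5
  C(4) = 1 + C(3) + C(2) = 1 + 5 + 3 = 9
  C(5) = 1 + C(4) + C(3) = 1 + 9 + 5 = 15
  C(6) = 1 + C(5) + C(4) = 1 + 15 + 9 = 25
  C(7) = 1 + C(6) + C(5) = 1 + 25 + 15 = 41
Total calls = C(7) = 41


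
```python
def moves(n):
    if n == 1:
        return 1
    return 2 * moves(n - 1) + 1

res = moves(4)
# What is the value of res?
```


moves(4)
= 2 * moves(3) + 1
= 2 * (2 * moves(2) + 1) + 1
= 2 * (2 * (2 * moves(1) + 1) + 1) + 1
Now compute bottom-up:
moves(1) = 1
moves(2) = 2 * 1 + 1 = 3
moves(3) = 2 * 3 + 1 = 7
moves(4) = 2 * 7 + 1 = 15
= 15


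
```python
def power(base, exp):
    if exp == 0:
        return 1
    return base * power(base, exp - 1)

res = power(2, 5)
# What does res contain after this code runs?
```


power(2, 5)
= 2 * power(2, 4)
= 2 * 2 * power(2, 3)
= 2 * 2 * 2 * power(2, 2)
= 2 * 2 * 2 * 2 * power(2, 1)
= 2 * 2 * 2 * 2 * 2 * power(2, 0)
= 2 * 2 * 2 * 2 * 2 * 1
= 32


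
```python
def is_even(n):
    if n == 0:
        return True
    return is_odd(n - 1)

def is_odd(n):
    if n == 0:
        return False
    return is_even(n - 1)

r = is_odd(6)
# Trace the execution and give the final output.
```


is_odd(6)
= is_even(5)
= is_odd(4)
= is_even(3)
= is_odd(2)
= is_even(1)
= is_odd(0)
n == 0: return False
= False


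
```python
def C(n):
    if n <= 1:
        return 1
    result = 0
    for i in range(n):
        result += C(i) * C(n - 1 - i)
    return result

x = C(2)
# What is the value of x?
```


C(2)
= sum of C(i) * C(2-1-i) for i in 0..1
  C(0)*C(1) = 1*1 = 1
  C(1)*C(0) = 1*1 = 1
= 1 + 1
= 2


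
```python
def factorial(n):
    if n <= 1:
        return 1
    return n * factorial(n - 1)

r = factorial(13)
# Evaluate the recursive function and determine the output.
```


factorial(13)
= 13 * factorial(12)
= 13 * 12 * factorial(11)
= 13 * 12 * 11 * factorial(10)
= 13 * 12 * 11 * 10 * factorial(9)
= 13 * 12 * 11 * 10 * 9 * factorial(8)
= 13 * 12 * 11 * 10 * 9 * 8 * factorial(7)
= 13 * 12 * 11 * 10 * 9 * 8 * 7 * factorial(6)
= 13 * 12 * 11 * 10 * 9 * 8 * 7 * 6 * factorial(5)
= 13 * 12 * 11 * 10 * 9 * 8 * 7 * 6 * 5 * factorial(4)
= 13 * 12 * 11 * 10 * 9 * 8 * 7 * 6 * 5 * 4 * factorial(3)
= 13 * 12 * 11 * 10 * 9 * 8 * 7 * 6 * 5 * 4 * 3 * factorial(2)
= 13 * 12 * 11 * 10 * 9 * 8 * 7 * 6 * 5 * 4 * 3 * 2 * factorial(1)
= 13 * 12 * 11 * 10 * 9 * 8 * 7 * 6 * 5 * 4 * 3 * 2 * 1
= 6227020800


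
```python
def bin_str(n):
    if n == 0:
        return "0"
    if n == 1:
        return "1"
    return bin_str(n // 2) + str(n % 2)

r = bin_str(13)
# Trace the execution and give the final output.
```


bin_str(13)
= bin_str(6) + "1"
= bin_str(3) + "0" + "1"
= bin_str(1) + "1" + "0" + "1"
= "1" + "1" + "0" + "1"
= "1101"


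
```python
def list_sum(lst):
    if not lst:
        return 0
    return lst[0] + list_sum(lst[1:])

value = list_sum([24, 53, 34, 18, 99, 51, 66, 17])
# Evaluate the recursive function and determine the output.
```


list_sum([24, 53, 34, 18, 99, 51, 66, 17])
= 24 + list_sum([53, 34, 18, 99, 51, 66, 17])
= 24 + 53 + list_sum([34, 18, 99, 51, 66, 17])
= 24 + 53 + 34 + list_sum([18, 99, 51, 66, 17])
= 24 + 53 + 34 + 18 + list_sum([99, 51, 66, 17])
= 24 + 53 + 34 + 18 + 99 + list_sum([51, 66, 17])
= 24 + 53 + 34 + 18 + 99 + 51 + list_sum([66, 17])
= 24 + 53 + 34 + 18 + 99 + 51 + 66 + list_sum([17])
= 24 + 53 + 34 + 18 + 99 + 51 + 66 + 17 + list_sum([])
= 24 + 53 + 34 + 18 + 99 + 51 + 66 + 17 + 0
= 362


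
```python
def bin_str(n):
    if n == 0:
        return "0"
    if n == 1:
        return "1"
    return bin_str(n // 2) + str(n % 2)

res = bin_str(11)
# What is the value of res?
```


bin_str(11)
= bin_str(5) + "1"
= bin_str(2) + "1" + "1"
= bin_str(1) + "0" + "1" + "1"
= "1" + "0" + "1" + "1"
= "1011"


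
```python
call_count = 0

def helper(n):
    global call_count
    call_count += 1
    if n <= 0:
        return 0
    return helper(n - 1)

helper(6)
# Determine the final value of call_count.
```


helper(6) calls helper(5) calls ... calls helper(0)
Total calls: 6 + 1 (for base case) = 7


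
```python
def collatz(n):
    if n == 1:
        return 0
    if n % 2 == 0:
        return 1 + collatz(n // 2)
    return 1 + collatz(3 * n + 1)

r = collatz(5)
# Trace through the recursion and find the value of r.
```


collatz(5)
5 is odd -> 3*5+1 = 16 -> collatz(16)
16 is even -> collatz(8)
8 is even -> collatz(4)
4 is even -> collatz(2)
2 is even -> collatz(1)
Reached 1 after 5 steps
= 5


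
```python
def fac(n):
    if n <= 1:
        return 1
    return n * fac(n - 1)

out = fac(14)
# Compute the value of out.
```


fac(14)
= 14 * fac(13)
= 14 * 13 * fac(12)
= 14 * 13 * 12 * fac(11)
= 14 * 13 * 12 * 11 * fac(10)
= 14 * 13 * 12 * 11 * 10 * fac(9)
= 14 * 13 * 12 * 11 * 10 * 9 * fac(8)
= 14 * 13 * 12 * 11 * 10 * 9 * 8 * fac(7)
= 14 * 13 * 12 * 11 * 10 * 9 * 8 * 7 * fac(6)
= 14 * 13 * 12 * 11 * 10 * 9 * 8 * 7 * 6 * fac(5)
= 14 * 13 * 12 * 11 * 10 * 9 * 8 * 7 * 6 * 5 * fac(4)
= 14 * 13 * 12 * 11 * 10 * 9 * 8 * 7 * 6 * 5 * 4 * fac(3)
= 14 * 13 * 12 * 11 * 10 * 9 * 8 * 7 * 6 * 5 * 4 * 3 * fac(2)
= 14 * 13 * 12 * 11 * 10 * 9 * 8 * 7 * 6 * 5 * 4 * 3 * 2 * fac(1)
= 14 * 13 * 12 * 11 * 10 * 9 * 8 * 7 * 6 * 5 * 4 * 3 * 2 * 1
= 87178291200


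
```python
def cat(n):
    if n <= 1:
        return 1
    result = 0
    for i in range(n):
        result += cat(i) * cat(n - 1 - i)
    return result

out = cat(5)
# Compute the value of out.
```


cat(5)
= sum of cat(i) * cat(5-1-i) for i in 0..4
First compute sub-values bottom-up:
  cat(0) = 1, cat(1) = 1
  cat(2) = 1*1 + 1*1 = 2
  cat(3) = 1*2 + 1*1 + 2*1 = 5
  cat(4) = 1*5 + 1*2 + 2*1 + 5*1 = 14
Now cat(5):
  cat(0)*cat(4) = 1*14 = 14
  cat(1)*cat(3) = 1*5 = 5
  cat(2)*cat(2) = 2*2 = 4
  cat(3)*cat(1) = 5*1 = 5
  cat(4)*cat(0) = 14*1 = 14
= 14 + 5 + 4 + 5 + 14
= 42


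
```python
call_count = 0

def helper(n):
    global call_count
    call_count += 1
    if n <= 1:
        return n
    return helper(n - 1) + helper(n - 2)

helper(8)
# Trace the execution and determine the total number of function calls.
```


helper(8) calls helper(7) and helper(6); each non-base call branches into two more.
Let C(k) = total number of calls made by helper(k), including the call to helper(k) itself.
Base cases: C(0) = 1, C(1) = 1
Recurrence: C(k) = 1 + C(k-1) + C(k-2)
  C(2) = 1 + C(1) + C(0) = 1 + 1 + 1 = 3
  C(3) = 1 + C(2) + C(1) = 1 + 3 + 1 = 5
  C(4) = 1 + C(3) + C(2) = 1 + 5 + 3 = 9
  C(5) = 1 + C(4) + C(3) = 1 + 9 + 5 = 15
  C(6) = 1 + C(5) + C(4) = 1 + 15 + 9 = 25
  C(7) = 1 + C(6) + C(5) = 1 + 25 + 15 = 41
  C(8) = 1 + C(7) + C(6) = 1 + 41 + 25 = 67
Total calls = C(8) = 67


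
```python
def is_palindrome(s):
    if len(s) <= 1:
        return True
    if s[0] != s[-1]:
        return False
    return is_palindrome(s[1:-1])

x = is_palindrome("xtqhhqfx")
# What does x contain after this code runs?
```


is_palindrome("xtqhhqfx")
"xtqhhqfx": s[0]='x' == s[-1]='x' -> is_palindrome("tqhhqf")
"tqhhqf": s[0]='t' != s[-1]='f' -> False
= False


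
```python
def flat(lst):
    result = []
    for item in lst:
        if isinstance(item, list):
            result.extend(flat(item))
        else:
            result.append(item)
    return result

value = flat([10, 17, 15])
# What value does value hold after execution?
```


flat([10, 17, 15])
Processing each element:
  10 is not a list -> append 10
  17 is not a list -> append 17
  15 is not a list -> append 15
= [10, 17, 15]


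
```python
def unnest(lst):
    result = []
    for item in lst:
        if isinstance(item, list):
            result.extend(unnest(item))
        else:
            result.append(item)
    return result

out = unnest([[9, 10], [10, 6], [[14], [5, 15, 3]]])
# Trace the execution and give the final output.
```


unnest([[9, 10], [10, 6], [[14], [5, 15, 3]]])
Processing each element:
  [9, 10] is a list -> unnest recursively -> [9, 10]
  [10, 6] is a list -> unnest recursively -> [10, 6]
  [[14], [5, 15, 3]] is a list -> unnest recursively -> [14, 5, 15, 3]
= [9, 10, 10, 6, 14, 5, 15, 3]


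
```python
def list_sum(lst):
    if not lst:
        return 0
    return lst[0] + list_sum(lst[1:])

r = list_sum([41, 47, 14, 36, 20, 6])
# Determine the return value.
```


list_sum([41, 47, 14, 36, 20, 6])
= 41 + list_sum([47, 14, 36, 20, 6])
= 41 + 47 + list_sum([14, 36, 20, 6])
= 41 + 47 + 14 + list_sum([36, 20, 6])
= 41 + 47 + 14 + 36 + list_sum([20, 6])
= 41 + 47 + 14 + 36 + 20 + list_sum([6])
= 41 + 47 + 14 + 36 + 20 + 6 + list_sum([])
= 41 + 47 + 14 + 36 + 20 + 6 + 0
= 164


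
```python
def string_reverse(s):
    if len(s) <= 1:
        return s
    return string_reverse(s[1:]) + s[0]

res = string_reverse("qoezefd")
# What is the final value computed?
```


string_reverse("qoezefd")
= string_reverse("oezefd") + "q"
= string_reverse("ezefd") + "o" + "q"
= string_reverse("zefd") + "e" + "o" + "q"
= string_reverse("efd") + "z" + "e" + "o" + "q"
= string_reverse("fd") + "e" + "z" + "e" + "o" + "q"
= string_reverse("d") + "f" + "e" + "z" + "e" + "o" + "q"
= "d" + "f" + "e" + "z" + "e" + "o" + "q"
= "dfezeoq"


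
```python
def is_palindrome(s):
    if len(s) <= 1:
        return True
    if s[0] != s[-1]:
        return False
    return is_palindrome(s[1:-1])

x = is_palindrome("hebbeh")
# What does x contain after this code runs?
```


is_palindrome("hebbeh")
"hebbeh": s[0]='h' == s[-1]='h' -> is_palindrome("ebbe")
"ebbe": s[0]='e' == s[-1]='e' -> is_palindrome("bb")
"bb": s[0]='b' == s[-1]='b' -> is_palindrome("")
"": len <= 1 -> True
= True


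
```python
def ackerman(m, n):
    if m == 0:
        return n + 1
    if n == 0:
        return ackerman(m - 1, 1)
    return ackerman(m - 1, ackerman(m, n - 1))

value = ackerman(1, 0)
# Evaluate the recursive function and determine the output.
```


ackerman(1, 0)
n == 0: return ackerman(0, 1)
= ackerman(0, 1) = 2
= 2


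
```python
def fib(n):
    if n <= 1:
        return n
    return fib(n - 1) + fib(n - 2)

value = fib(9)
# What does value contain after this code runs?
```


fib(9)
= fib(8) + fib(7)
= (fib(7) + fib(6)) + fib(7)
Computing bottom-up: fib(0)=0, fib(1)=1, fib(2)=1, fib(3)=2, fib(4)=3, fib(5)=5, fib(6)=8, fib(7)=13, fib(8)=21, fib(9)=34
= 34


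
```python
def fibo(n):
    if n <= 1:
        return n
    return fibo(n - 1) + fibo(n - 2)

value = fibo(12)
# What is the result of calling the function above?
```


fibo(12)
= fibo(11) + fibo(10)
= (fibo(10) + fibo(9)) + fibo(10)
Computing bottom-up: fibo(0)=0, fibo(1)=1, fibo(2)=1, fibo(3)=2, fibo(4)=3, fibo(5)=5, fibo(6)=8, fibo(7)=13, fibo(8)=21, fibo(9)=34, fibo(10)=55, fibo(11)=89, fibo(12)=144
= 144


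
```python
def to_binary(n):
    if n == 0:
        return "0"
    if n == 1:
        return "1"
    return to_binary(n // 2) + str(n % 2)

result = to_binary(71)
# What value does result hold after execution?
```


to_binary(71)
= to_binary(35) + "1"
= to_binary(17) + "1" + "1"
= to_binary(8) + "1" + "1" + "1"
= to_binary(4) + "0" + "1" + "1" + "1"
= to_binary(2) + "0" + "0" + "1" + "1" + "1"
= to_binary(1) + "0" + "0" + "0" + "1" + "1" + "1"
= "1" + "0" + "0" + "0" + "1" + "1" + "1"
= "1000111"


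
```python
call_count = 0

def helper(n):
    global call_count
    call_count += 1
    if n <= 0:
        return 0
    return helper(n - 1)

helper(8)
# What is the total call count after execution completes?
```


helper(8) calls helper(7) calls ... calls helper(0)
Total calls: 8 + 1 (for base case) = 9


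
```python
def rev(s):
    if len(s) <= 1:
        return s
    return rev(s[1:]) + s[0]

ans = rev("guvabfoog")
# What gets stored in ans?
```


rev("guvabfoog")
= rev("uvabfoog") + "g"
= rev("vabfoog") + "u" + "g"
= rev("abfoog") + "v" + "u" + "g"
= rev("bfoog") + "a" + "v" + "u" + "g"
= rev("foog") + "b" + "a" + "v" + "u" + "g"
= rev("oog") + "f" + "b" + "a" + "v" + "u" + "g"
= rev("og") + "o" + "f" + "b" + "a" + "v" + "u" + "g"
= rev("g") + "o" + "o" + "f" + "b" + "a" + "v" + "u" + "g"
= "g" + "o" + "o" + "f" + "b" + "a" + "v" + "u" + "g"
= "goofbavug"


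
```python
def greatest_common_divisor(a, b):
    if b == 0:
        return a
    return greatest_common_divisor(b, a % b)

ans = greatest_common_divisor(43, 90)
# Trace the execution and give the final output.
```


greatest_common_divisor(43, 90)
= greatest_common_divisor(90, 43 % 90) = greatest_common_divisor(90, 43)
= greatest_common_divisor(43, 90 % 43) = greatest_common_divisor(43, 4)
= greatest_common_divisor(4, 43 % 4) = greatest_common_divisor(4, 3)
= greatest_common_divisor(3, 4 % 3) = greatest_common_divisor(3, 1)
= greatest_common_divisor(1, 3 % 1) = greatest_common_divisor(1, 0)
b == 0, return a = 1


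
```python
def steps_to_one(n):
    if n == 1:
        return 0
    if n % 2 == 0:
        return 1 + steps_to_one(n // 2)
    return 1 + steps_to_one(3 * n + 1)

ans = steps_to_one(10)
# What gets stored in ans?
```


steps_to_one(10)
10 is even -> steps_to_one(5)
5 is odd -> 3*5+1 = 16 -> steps_to_one(16)
16 is even -> steps_to_one(8)
8 is even -> steps_to_one(4)
4 is even -> steps_to_one(2)
2 is even -> steps_to_one(1)
Reached 1 after 6 steps
= 6


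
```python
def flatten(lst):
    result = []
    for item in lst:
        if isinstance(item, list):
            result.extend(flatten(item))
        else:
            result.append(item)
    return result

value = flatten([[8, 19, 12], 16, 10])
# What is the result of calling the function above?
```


flatten([[8, 19, 12], 16, 10])
Processing each element:
  [8, 19, 12] is a list -> flatten recursively -> [8, 19, 12]
  16 is not a list -> append 16
  10 is not a list -> append 10
= [8, 19, 12, 16, 10]


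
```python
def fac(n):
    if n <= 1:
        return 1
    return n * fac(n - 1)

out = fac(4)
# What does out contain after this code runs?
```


fac(4)
= 4 * fac(3)
= 4 * 3 * fac(2)
= 4 * 3 * 2 * fac(1)
= 4 * 3 * 2 * 1
= 24


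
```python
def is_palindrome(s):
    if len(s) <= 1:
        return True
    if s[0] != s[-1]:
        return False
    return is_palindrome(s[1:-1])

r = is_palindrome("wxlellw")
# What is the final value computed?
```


is_palindrome("wxlellw")
"wxlellw": s[0]='w' == s[-1]='w' -> is_palindrome("xlell")
"xlell": s[0]='x' != s[-1]='l' -> False
= False


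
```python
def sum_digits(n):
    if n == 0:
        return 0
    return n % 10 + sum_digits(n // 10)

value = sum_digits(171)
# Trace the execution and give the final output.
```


sum_digits(171)
= 1 + sum_digits(17)
= 1 + 7 + sum_digits(1)
= 1 + 7 + 1 + sum_digits(0)
= 1 + 7 + 1 + 0
= 9


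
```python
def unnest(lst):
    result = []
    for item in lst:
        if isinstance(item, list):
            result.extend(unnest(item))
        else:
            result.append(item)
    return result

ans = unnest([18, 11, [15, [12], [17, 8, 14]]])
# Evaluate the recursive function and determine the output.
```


unnest([18, 11, [15, [12], [17, 8, 14]]])
Processing each element:
  18 is not a list -> append 18
  11 is not a list -> append 11
  [15, [12], [17, 8, 14]] is a list -> unnest recursively -> [15, 12, 17, 8, 14]
= [18, 11, 15, 12, 17, 8, 14]


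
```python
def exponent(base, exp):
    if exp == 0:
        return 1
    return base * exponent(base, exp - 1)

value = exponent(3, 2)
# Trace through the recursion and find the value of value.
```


exponent(3, 2)
= 3 * exponent(3, 1)
= 3 * 3 * exponent(3, 0)
= 3 * 3 * 1
= 9


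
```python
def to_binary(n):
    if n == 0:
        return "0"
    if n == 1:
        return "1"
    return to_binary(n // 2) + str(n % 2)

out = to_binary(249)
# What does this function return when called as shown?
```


to_binary(249)
= to_binary(124) + "1"
= to_binary(62) + "0" + "1"
= to_binary(31) + "0" + "0" + "1"
= to_binary(15) + "1" + "0" + "0" + "1"
= to_binary(7) + "1" + "1" + "0" + "0" + "1"
= to_binary(3) + "1" + "1" + "1" + "0" + "0" + "1"
= to_binary(1) + "1" + "1" + "1" + "1" + "0" + "0" + "1"
= "1" + "1" + "1" + "1" + "1" + "0" + "0" + "1"
= "11111001"


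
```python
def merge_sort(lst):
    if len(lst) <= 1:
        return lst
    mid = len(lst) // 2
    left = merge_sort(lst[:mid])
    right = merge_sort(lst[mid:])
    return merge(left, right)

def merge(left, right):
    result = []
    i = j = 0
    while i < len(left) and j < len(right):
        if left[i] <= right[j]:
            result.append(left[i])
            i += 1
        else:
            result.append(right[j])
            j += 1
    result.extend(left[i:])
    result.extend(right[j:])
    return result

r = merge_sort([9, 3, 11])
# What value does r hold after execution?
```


merge_sort([9, 3, 11])
Split into [9] and [3, 11]
Left sorted: [9]
Right sorted: [3, 11]
Merge [9] and [3, 11]
= [3, 9, 11]


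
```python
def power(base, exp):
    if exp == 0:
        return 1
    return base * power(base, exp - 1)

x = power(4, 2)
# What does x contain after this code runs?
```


power(4, 2)
= 4 * power(4, 1)
= 4 * 4 * power(4, 0)
= 4 * 4 * 1
= 16


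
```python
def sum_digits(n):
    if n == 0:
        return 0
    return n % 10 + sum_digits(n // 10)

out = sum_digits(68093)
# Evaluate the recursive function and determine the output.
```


sum_digits(68093)
= 3 + sum_digits(6809)
= 3 + 9 + sum_digits(680)
= 3 + 9 + 0 + sum_digits(68)
= 3 + 9 + 0 + 8 + sum_digits(6)
= 3 + 9 + 0 + 8 + 6 + sum_digits(0)
= 3 + 9 + 0 + 8 + 6 + 0
= 26


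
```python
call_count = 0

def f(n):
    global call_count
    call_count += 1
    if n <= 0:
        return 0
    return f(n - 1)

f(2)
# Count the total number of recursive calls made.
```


f(2) calls f(1) calls ... calls f(0)
Total calls: 2 + 1 (for base case) = 3


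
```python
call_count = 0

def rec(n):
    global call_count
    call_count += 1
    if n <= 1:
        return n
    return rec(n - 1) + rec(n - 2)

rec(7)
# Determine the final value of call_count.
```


rec(7) calls rec(6) and rec(5); each non-base call branches into two more.
Let C(k) = total number of calls made by rec(k), including the call to rec(k) itself.
Base cases: C(0) = 1, C(1) = 1
Recurrence: C(k) = 1 + C(k-1) + C(k-2)
  C(2) = 1 + C(1) + C(0) = 1 + 1 + 1 = 3
  C(3) = 1 + C(2) + C(1) = 1 + 3 + 1 = 5
  C(4) = 1 + C(3) + C(2) = 1 + 5 + 3 = 9
  C(5) = 1 + C(4) + C(3) = 1 + 9 + 5 = 15
  C(6) = 1 + C(5) + C(4) = 1 + 15 + 9 = 25
  C(7) = 1 + C(6) + C(5) = 1 + 25 + 15 = 41
Total calls = C(7) = 41


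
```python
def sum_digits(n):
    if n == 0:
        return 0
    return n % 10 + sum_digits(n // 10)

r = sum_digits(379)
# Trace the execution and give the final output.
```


sum_digits(379)
= 9 + sum_digits(37)
= 9 + 7 + sum_digits(3)
= 9 + 7 + 3 + sum_digits(0)
= 9 + 7 + 3 + 0
= 19


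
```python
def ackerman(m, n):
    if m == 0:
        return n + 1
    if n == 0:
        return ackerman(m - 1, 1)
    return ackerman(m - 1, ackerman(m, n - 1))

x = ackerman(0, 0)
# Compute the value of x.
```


ackerman(0, 0)
m == 0: return 0 + 1 = 1
= 1


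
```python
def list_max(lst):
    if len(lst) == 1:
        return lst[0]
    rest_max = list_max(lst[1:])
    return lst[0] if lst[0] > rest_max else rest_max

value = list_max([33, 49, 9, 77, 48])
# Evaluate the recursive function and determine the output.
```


list_max([33, 49, 9, 77, 48])
= compare 33 with list_max([49, 9, 77, 48])
= compare 49 with list_max([9, 77, 48])
= compare 9 with list_max([77, 48])
= compare 77 with list_max([48])
Base: list_max([48]) = 48
compare 77 with 48: max = 77
compare 9 with 77: max = 77
compare 49 with 77: max = 77
compare 33 with 77: max = 77
= 77


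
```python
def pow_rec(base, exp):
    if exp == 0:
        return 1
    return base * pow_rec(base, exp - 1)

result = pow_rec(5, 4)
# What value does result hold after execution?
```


pow_rec(5, 4)
= 5 * pow_rec(5, 3)
= 5 * 5 * pow_rec(5, 2)
= 5 * 5 * 5 * pow_rec(5, 1)
= 5 * 5 * 5 * 5 * pow_rec(5, 0)
= 5 * 5 * 5 * 5 * 1
= 625


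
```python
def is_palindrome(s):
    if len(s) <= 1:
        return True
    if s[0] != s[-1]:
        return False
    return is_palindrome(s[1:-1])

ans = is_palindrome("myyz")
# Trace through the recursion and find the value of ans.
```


is_palindrome("myyz")
"myyz": s[0]='m' != s[-1]='z' -> False
= False


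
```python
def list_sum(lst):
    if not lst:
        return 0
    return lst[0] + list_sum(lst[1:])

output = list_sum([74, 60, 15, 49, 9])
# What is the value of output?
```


list_sum([74, 60, 15, 49, 9])
= 74 + list_sum([60, 15, 49, 9])
= 74 + 60 + list_sum([15, 49, 9])
= 74 + 60 + 15 + list_sum([49, 9])
= 74 + 60 + 15 + 49 + list_sum([9])
= 74 + 60 + 15 + 49 + 9 + list_sum([])
= 74 + 60 + 15 + 49 + 9 + 0
= 207


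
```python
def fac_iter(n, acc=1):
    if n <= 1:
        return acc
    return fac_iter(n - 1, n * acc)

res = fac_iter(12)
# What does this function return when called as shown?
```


fac_iter(12, 1)
= fac_iter(11, 12 * 1) = fac_iter(11, 12)
= fac_iter(10, 11 * 12) = fac_iter(10, 132)
= fac_iter(9, 10 * 132) = fac_iter(9, 1320)
= fac_iter(8, 9 * 1320) = fac_iter(8, 11880)
= fac_iter(7, 8 * 11880) = fac_iter(7, 95040)
= fac_iter(6, 7 * 95040) = fac_iter(6, 665280)
= fac_iter(5, 6 * 665280) = fac_iter(5, 3991680)
= fac_iter(4, 5 * 3991680) = fac_iter(4, 19958400)
= fac_iter(3, 4 * 19958400) = fac_iter(3, 79833600)
= fac_iter(2, 3 * 79833600) = fac_iter(2, 239500800)
= fac_iter(1, 2 * 239500800) = fac_iter(1, 479001600)
n <= 1, return acc = 479001600


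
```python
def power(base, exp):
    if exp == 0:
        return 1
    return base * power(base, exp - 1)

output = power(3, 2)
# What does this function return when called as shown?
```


power(3, 2)
= 3 * power(3, 1)
= 3 * 3 * power(3, 0)
= 3 * 3 * 1
= 9


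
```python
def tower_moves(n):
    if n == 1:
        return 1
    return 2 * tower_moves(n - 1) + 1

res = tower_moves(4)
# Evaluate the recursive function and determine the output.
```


tower_moves(4)
= 2 * tower_moves(3) + 1
= 2 * (2 * tower_moves(2) + 1) + 1
= 2 * (2 * (2 * tower_moves(1) + 1) + 1) + 1
Now compute bottom-up:
tower_moves(1) = 1
tower_moves(2) = 2 * 1 + 1 = 3
tower_moves(3) = 2 * 3 + 1 = 7
tower_moves(4) = 2 * 7 + 1 = 15
= 15


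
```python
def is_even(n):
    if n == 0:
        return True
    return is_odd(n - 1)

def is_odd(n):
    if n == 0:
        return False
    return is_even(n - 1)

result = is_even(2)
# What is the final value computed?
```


is_even(2)
= is_odd(1)
= is_even(0)
n == 0: return True
= True


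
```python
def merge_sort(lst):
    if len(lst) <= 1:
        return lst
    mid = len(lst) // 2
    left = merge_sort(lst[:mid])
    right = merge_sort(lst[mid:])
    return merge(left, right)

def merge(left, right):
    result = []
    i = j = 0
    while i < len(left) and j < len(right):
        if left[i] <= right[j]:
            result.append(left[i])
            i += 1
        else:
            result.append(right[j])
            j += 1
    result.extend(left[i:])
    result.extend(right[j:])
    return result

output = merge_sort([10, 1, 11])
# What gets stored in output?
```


merge_sort([10, 1, 11])
Split into [10] and [1, 11]
Left sorted: [10]
Right sorted: [1, 11]
Merge [10] and [1, 11]
= [1, 10, 11]


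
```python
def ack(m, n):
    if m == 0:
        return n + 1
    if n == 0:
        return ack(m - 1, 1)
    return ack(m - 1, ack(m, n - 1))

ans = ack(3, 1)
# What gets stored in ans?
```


ack(3, 1)
= ack(2, ack(3, 0))
First compute ack(3, 0) = 5
= ack(2, 5)
= 13


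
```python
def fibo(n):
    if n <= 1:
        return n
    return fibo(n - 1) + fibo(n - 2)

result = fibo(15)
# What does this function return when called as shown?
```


fibo(15)
= fibo(14) + fibo(13)
= (fibo(13) + fibo(12)) + fibo(13)
Computing bottom-up: fibo(0)=0, fibo(1)=1, fibo(2)=1, fibo(3)=2, fibo(4)=3, fibo(5)=5, fibo(6)=8, fibo(7)=13, fibo(8)=21, fibo(9)=34, fibo(10)=55, fibo(11)=89, fibo(12)=144, fibo(13)=233, fibo(14)=377, fibo(15)=610
= 610


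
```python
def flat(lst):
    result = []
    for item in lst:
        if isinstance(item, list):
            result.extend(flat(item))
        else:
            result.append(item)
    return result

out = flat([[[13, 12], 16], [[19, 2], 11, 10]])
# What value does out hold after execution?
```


flat([[[13, 12], 16], [[19, 2], 11, 10]])
Processing each element:
  [[13, 12], 16] is a list -> flat recursively -> [13, 12, 16]
  [[19, 2], 11, 10] is a list -> flat recursively -> [19, 2, 11, 10]
= [13, 12, 16, 19, 2, 11, 10]


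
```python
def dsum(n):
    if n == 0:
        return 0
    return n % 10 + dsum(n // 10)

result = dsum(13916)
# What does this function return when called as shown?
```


dsum(13916)
= 6 + dsum(1391)
= 6 + 1 + dsum(139)
= 6 + 1 + 9 + dsum(13)
= 6 + 1 + 9 + 3 + dsum(1)
= 6 + 1 + 9 + 3 + 1 + dsum(0)
= 6 + 1 + 9 + 3 + 1 + 0
= 20


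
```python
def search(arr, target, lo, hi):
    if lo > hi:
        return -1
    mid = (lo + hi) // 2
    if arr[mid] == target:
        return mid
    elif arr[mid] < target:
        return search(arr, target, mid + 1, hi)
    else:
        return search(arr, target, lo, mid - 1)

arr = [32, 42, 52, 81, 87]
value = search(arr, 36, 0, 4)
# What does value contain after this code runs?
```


search(arr, 36, 0, 4)
lo=0, hi=4, mid=2, arr[mid]=52
52 > 36, search left half
lo=0, hi=1, mid=0, arr[mid]=32
32 < 36, search right half
lo=1, hi=1, mid=1, arr[mid]=42
42 > 36, search left half
lo > hi, target not found, return -1
= -1


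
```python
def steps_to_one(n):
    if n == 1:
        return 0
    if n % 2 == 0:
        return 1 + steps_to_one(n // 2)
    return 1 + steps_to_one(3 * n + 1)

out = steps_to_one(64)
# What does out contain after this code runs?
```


steps_to_one(64)
64 is even -> steps_to_one(32)
32 is even -> steps_to_one(16)
16 is even -> steps_to_one(8)
8 is even -> steps_to_one(4)
4 is even -> steps_to_one(2)
2 is even -> steps_to_one(1)
Reached 1 after 6 steps
= 6


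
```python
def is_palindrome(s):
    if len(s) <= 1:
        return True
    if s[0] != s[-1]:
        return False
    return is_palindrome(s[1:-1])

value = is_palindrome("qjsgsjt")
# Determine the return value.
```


is_palindrome("qjsgsjt")
"qjsgsjt": s[0]='q' != s[-1]='t' -> False
= False


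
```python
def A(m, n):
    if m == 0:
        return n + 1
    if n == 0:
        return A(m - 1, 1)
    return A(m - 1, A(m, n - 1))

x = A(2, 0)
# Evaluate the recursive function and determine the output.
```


A(2, 0)
n == 0: return A(1, 1)
= A(1, 1) = 3
= 3


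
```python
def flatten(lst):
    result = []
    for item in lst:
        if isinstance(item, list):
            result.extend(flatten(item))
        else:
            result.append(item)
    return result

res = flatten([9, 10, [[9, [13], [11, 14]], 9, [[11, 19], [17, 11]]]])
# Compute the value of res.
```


flatten([9, 10, [[9, [13], [11, 14]], 9, [[11, 19], [17, 11]]]])
Processing each element:
  9 is not a list -> append 9
  10 is not a list -> append 10
  [[9, [13], [11, 14]], 9, [[11, 19], [17, 11]]] is a list -> flatten recursively -> [9, 13, 11, 14, 9, 11, 19, 17, 11]
= [9, 10, 9, 13, 11, 14, 9, 11, 19, 17, 11]


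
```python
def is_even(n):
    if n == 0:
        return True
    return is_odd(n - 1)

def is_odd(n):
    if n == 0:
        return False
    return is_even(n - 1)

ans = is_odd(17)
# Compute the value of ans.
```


is_odd(17)
= is_even(16)
= is_odd(15)
= is_even(14)
= is_odd(13)
= is_even(12)
= is_odd(11)
= is_even(10)
= is_odd(9)
= is_even(8)
= is_odd(7)
= is_even(6)
= is_odd(5)
= is_even(4)
= is_odd(3)
= is_even(2)
= is_odd(1)
= is_even(0)
n == 0: return True
= True


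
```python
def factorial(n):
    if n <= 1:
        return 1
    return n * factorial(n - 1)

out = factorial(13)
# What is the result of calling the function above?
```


factorial(13)
= 13 * factorial(12)
= 13 * 12 * factorial(11)
= 13 * 12 * 11 * factorial(10)
= 13 * 12 * 11 * 10 * factorial(9)
= 13 * 12 * 11 * 10 * 9 * factorial(8)
= 13 * 12 * 11 * 10 * 9 * 8 * factorial(7)
= 13 * 12 * 11 * 10 * 9 * 8 * 7 * factorial(6)
= 13 * 12 * 11 * 10 * 9 * 8 * 7 * 6 * factorial(5)
= 13 * 12 * 11 * 10 * 9 * 8 * 7 * 6 * 5 * factorial(4)
= 13 * 12 * 11 * 10 * 9 * 8 * 7 * 6 * 5 * 4 * factorial(3)
= 13 * 12 * 11 * 10 * 9 * 8 * 7 * 6 * 5 * 4 * 3 * factorial(2)
= 13 * 12 * 11 * 10 * 9 * 8 * 7 * 6 * 5 * 4 * 3 * 2 * factorial(1)
= 13 * 12 * 11 * 10 * 9 * 8 * 7 * 6 * 5 * 4 * 3 * 2 * 1
= 6227020800


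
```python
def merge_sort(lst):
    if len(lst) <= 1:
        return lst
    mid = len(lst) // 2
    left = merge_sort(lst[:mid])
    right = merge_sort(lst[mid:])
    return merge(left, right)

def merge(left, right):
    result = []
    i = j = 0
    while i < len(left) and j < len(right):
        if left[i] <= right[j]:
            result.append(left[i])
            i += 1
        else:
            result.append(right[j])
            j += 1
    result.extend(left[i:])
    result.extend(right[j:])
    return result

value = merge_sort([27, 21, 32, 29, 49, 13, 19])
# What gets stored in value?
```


merge_sort([27, 21, 32, 29, 49, 13, 19])
Split into [27, 21, 32] and [29, 49, 13, 19]
Left sorted: [21, 27, 32]
Right sorted: [13, 19, 29, 49]
Merge [21, 27, 32] and [13, 19, 29, 49]
= [13, 19, 21, 27, 29, 32, 49]


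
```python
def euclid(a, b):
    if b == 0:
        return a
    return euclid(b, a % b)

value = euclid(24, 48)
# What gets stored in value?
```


euclid(24, 48)
= euclid(48, 24 % 48) = euclid(48, 24)
= euclid(24, 48 % 24) = euclid(24, 0)
b == 0, return a = 24


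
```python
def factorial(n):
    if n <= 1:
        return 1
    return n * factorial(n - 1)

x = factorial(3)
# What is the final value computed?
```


factorial(3)
= 3 * factorial(2)
= 3 * 2 * factorial(1)
= 3 * 2 * 1
= 6


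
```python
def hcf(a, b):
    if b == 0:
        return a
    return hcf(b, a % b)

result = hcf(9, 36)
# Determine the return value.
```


hcf(9, 36)
= hcf(36, 9 % 36) = hcf(36, 9)
= hcf(9, 36 % 9) = hcf(9, 0)
b == 0, return a = 9


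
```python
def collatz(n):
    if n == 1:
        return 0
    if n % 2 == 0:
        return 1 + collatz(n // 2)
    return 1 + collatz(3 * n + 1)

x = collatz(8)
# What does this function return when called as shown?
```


collatz(8)
8 is even -> collatz(4)
4 is even -> collatz(2)
2 is even -> collatz(1)
Reached 1 after 3 steps
= 3


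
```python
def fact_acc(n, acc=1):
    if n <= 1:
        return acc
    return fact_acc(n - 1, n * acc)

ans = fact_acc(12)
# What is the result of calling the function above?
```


fact_acc(12, 1)
= fact_acc(11, 12 * 1) = fact_acc(11, 12)
= fact_acc(10, 11 * 12) = fact_acc(10, 132)
= fact_acc(9, 10 * 132) = fact_acc(9, 1320)
= fact_acc(8, 9 * 1320) = fact_acc(8, 11880)
= fact_acc(7, 8 * 11880) = fact_acc(7, 95040)
= fact_acc(6, 7 * 95040) = fact_acc(6, 665280)
= fact_acc(5, 6 * 665280) = fact_acc(5, 3991680)
= fact_acc(4, 5 * 3991680) = fact_acc(4, 19958400)
= fact_acc(3, 4 * 19958400) = fact_acc(3, 79833600)
= fact_acc(2, 3 * 79833600) = fact_acc(2, 239500800)
= fact_acc(1, 2 * 239500800) = fact_acc(1, 479001600)
n <= 1, return acc = 479001600


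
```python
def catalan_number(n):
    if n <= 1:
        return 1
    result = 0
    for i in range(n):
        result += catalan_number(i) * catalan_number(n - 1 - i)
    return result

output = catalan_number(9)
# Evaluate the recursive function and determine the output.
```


catalan_number(9)
= sum of catalan_number(i) * catalan_number(9-1-i) for i in 0..8
First compute sub-values bottom-up:
  catalan_number(0) = 1, catalan_number(1) = 1
  catalan_number(2) = 1*1 + 1*1 = 2
  catalan_number(3) = 1*2 + 1*1 + 2*1 = 5
  catalan_number(4) = 1*5 + 1*2 + 2*1 + 5*1 = 14
  catalan_number(5) = 1*14 + 1*5 + 2*2 + 5*1 + 14*1 = 42
  catalan_number(6) = 1*42 + 1*14 + 2*5 + 5*2 + 14*1 + 42*1 = 132
  catalan_number(7) = 1*132 + 1*42 + 2*14 + 5*5 + 14*2 + 42*1 + 132*1 = 429
  catalan_number(8) = 1*429 + 1*132 + 2*42 + 5*14 + 14*5 + 42*2 + 132*1 + 429*1 = 1430
Now catalan_number(9):
  catalan_number(0)*catalan_number(8) = 1*1430 = 1430
  catalan_number(1)*catalan_number(7) = 1*429 = 429
  catalan_number(2)*catalan_number(6) = 2*132 = 264
  catalan_number(3)*catalan_number(5) = 5*42 = 210
  catalan_number(4)*catalan_number(4) = 14*14 = 196
  catalan_number(5)*catalan_number(3) = 42*5 = 210
  catalan_number(6)*catalan_number(2) = 132*2 = 264
  catalan_number(7)*catalan_number(1) = 429*1 = 429
  catalan_number(8)*catalan_number(0) = 1430*1 = 1430
= 1430 + 429 + 264 + 210 + 196 + 210 + 264 + 429 + 1430
= 4862


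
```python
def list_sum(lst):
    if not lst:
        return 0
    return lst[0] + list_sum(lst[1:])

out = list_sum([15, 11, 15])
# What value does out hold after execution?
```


list_sum([15, 11, 15])
= 15 + list_sum([11, 15])
= 15 + 11 + list_sum([15])
= 15 + 11 + 15 + list_sum([])
= 15 + 11 + 15 + 0
= 41


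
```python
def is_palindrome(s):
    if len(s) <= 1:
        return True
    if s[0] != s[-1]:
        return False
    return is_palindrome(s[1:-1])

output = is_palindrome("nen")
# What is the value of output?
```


is_palindrome("nen")
"nen": s[0]='n' == s[-1]='n' -> is_palindrome("e")
"e": len <= 1 -> True
= True


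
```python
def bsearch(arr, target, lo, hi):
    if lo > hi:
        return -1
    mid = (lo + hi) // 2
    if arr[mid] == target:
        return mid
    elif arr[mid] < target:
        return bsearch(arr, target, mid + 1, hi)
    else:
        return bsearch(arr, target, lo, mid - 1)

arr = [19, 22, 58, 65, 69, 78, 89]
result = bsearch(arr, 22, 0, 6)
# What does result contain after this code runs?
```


bsearch(arr, 22, 0, 6)
lo=0, hi=6, mid=3, arr[mid]=65
65 > 22, search left half
lo=0, hi=2, mid=1, arr[mid]=22
arr[1] == 22, found at index 1
= 1


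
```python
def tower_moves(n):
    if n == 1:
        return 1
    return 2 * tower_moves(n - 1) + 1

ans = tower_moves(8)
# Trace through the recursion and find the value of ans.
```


tower_moves(8)
= 2 * tower_moves(7) + 1
= 2 * (2 * tower_moves(6) + 1) + 1
= 2 * (2 * (2 * tower_moves(5) + 1) + 1) + 1
= 2 * (2 * (2 * (2 * tower_moves(4) + 1) + 1) + 1) + 1
= 2 * (2 * (2 * (2 * (2 * tower_moves(3) + 1) + 1) + 1) + 1) + 1
= 2 * (2 * (2 * (2 * (2 * (2 * tower_moves(2) + 1) + 1) + 1) + 1) + 1) + 1
= 2 * (2 * (2 * (2 * (2 * (2 * (2 * tower_moves(1) + 1) + 1) + 1) + 1) + 1) + 1) + 1
Now compute bottom-up:
tower_moves(1) = 1
tower_moves(2) = 2 * 1 + 1 = 3
tower_moves(3) = 2 * 3 + 1 = 7
tower_moves(4) = 2 * 7 + 1 = 15
tower_moves(5) = 2 * 15 + 1 = 31
tower_moves(6) = 2 * 31 + 1 = 63
tower_moves(7) = 2 * 63 + 1 = 127
tower_moves(8) = 2 * 127 + 1 = 255
= 255


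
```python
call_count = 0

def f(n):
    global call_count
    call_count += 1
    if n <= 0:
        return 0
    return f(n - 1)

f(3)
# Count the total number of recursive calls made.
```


f(3) calls f(2) calls ... calls f(0)
Total calls: 3 + 1 (for base case) = 4


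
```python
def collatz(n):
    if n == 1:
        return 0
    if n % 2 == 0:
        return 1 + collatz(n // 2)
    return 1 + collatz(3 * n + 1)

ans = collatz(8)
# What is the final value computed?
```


collatz(8)
8 is even -> collatz(4)
4 is even -> collatz(2)
2 is even -> collatz(1)
Reached 1 after 3 steps
= 3


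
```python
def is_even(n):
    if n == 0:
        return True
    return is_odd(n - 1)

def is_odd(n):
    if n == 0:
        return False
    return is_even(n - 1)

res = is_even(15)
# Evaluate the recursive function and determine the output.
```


is_even(15)
= is_odd(14)
= is_even(13)
= is_odd(12)
= is_even(11)
= is_odd(10)
= is_even(9)
= is_odd(8)
= is_even(7)
= is_odd(6)
= is_even(5)
= is_odd(4)
= is_even(3)
= is_odd(2)
= is_even(1)
= is_odd(0)
n == 0: return False
= False


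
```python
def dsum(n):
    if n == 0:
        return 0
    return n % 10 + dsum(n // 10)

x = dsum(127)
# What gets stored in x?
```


dsum(127)
= 7 + dsum(12)
= 7 + 2 + dsum(1)
= 7 + 2 + 1 + dsum(0)
= 7 + 2 + 1 + 0
= 10


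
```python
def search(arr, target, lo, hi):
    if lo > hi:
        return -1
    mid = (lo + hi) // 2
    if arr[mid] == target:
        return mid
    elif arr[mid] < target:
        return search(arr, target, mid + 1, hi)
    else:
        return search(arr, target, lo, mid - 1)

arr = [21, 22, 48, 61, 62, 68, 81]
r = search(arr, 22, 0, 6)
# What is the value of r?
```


search(arr, 22, 0, 6)
lo=0, hi=6, mid=3, arr[mid]=61
61 > 22, search left half
lo=0, hi=2, mid=1, arr[mid]=22
arr[1] == 22, found at index 1
= 1


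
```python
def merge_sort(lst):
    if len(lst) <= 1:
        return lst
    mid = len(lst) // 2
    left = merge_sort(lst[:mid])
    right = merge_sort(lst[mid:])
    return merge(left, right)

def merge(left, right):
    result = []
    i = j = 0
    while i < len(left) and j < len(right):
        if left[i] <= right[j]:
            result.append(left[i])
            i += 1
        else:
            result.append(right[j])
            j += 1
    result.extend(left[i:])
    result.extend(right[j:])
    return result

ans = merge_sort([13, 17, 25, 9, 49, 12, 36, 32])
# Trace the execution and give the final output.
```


merge_sort([13, 17, 25, 9, 49, 12, 36, 32])
Split into [13, 17, 25, 9] and [49, 12, 36, 32]
Left sorted: [9, 13, 17, 25]
Right sorted: [12, 32, 36, 49]
Merge [9, 13, 17, 25] and [12, 32, 36, 49]
= [9, 12, 13, 17, 25, 32, 36, 49]


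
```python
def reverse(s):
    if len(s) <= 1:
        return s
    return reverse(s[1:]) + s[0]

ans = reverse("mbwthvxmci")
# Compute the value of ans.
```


reverse("mbwthvxmci")
= reverse("bwthvxmci") + "m"
= reverse("wthvxmci") + "b" + "m"
= reverse("thvxmci") + "w" + "b" + "m"
= reverse("hvxmci") + "t" + "w" + "b" + "m"
= reverse("vxmci") + "h" + "t" + "w" + "b" + "m"
= reverse("xmci") + "v" + "h" + "t" + "w" + "b" + "m"
= reverse("mci") + "x" + "v" + "h" + "t" + "w" + "b" + "m"
= reverse("ci") + "m" + "x" + "v" + "h" + "t" + "w" + "b" + "m"
= reverse("i") + "c" + "m" + "x" + "v" + "h" + "t" + "w" + "b" + "m"
= "i" + "c" + "m" + "x" + "v" + "h" + "t" + "w" + "b" + "m"
= "icmxvhtwbm"


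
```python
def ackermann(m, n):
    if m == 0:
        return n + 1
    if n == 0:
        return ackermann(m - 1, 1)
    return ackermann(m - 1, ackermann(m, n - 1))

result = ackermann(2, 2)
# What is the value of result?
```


ackermann(2, 2)
= ackermann(1, ackermann(2, 1))
First compute ackermann(2, 1) = 5
= ackermann(1, 5)
= 7


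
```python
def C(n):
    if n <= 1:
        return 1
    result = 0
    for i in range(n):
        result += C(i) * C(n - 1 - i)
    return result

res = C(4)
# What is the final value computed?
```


C(4)
= sum of C(i) * C(4-1-i) for i in 0..3
First compute sub-values bottom-up:
  C(0) = 1, C(1) = 1
  C(2) = 1*1 + 1*1 = 2
  C(3) = 1*2 + 1*1 + 2*1 = 5
Now C(4):
  C(0)*C(3) = 1*5 = 5
  C(1)*C(2) = 1*2 = 2
  C(2)*C(1) = 2*1 = 2
  C(3)*C(0) = 5*1 = 5
= 5 + 2 + 2 + 5
= 14
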